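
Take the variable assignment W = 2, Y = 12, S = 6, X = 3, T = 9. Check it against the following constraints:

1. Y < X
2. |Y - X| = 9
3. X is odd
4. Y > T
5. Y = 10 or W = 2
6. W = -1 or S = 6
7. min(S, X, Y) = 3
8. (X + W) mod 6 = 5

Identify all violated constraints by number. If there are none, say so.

1. Y = 12, X = 3; 12 ≥ 3 (want <) — does not hold.
2. |12 - 3| = 9 — holds.
3. X = 3 is odd — holds.
4. Y = 12, T = 9; 12 > 9 — holds.
5. Y = 12 ≠ 10, but W = 2 = 2 (second disjunct) — holds.
6. W = 2 ≠ -1, but S = 6 = 6 (second disjunct) — holds.
7. min(6, 3, 12) = 3 — holds.
8. X + W = 5; 5 mod 6 = 5 — holds.

The assignment fails constraint 1.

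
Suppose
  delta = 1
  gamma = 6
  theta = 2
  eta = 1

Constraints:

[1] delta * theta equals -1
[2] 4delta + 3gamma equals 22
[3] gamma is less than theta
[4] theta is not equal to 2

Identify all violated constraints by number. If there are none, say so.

No — constraints 1, 3, and 4 are not satisfied.

[1] delta * theta = 1 * 2 = 2, not -1  no
[2] 4delta + 3gamma = 4(1) + 3(6) = 22  yes
[3] gamma = 6, theta = 2; 6 ≥ 2 (want <)  no
[4] theta = 2, but 2 is required to differ  no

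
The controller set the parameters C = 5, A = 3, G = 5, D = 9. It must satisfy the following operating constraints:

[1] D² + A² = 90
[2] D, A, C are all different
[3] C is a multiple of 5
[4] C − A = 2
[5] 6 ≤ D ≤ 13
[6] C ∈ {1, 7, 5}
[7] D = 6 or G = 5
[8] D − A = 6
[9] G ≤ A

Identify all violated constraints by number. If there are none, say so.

The assignment fails constraint 9.

[1] D² + A² = 9² + 3² = 81 + 9 = 90 — holds.
[2] values 9, 3, 5 are pairwise distinct — holds.
[3] 5 / 5 = 1, so 5 divides 5 — holds.
[4] C − A = 5 − 3 = 2 — holds.
[5] D = 9 lies in [6, 13] — holds.
[6] C = 5 is in {1, 7, 5} — holds.
[7] D = 9 ≠ 6, but G = 5 = 5 (second disjunct) — holds.
[8] D − A = 9 − 3 = 6 — holds.
[9] G = 5, A = 3; 5 > 3 (want ≤) — does not hold.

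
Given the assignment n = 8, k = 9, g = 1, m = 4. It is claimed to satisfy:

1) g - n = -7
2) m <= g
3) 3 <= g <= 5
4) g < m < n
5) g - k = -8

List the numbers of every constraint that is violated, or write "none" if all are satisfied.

1) g - n = 1 - 8 = -7 — holds.
2) m = 4, g = 1; 4 > 1 (want ≤) — fails.
3) g = 1 is outside [3, 5] — fails.
4) values 1 < 4 < 8 — holds.
5) g - k = 1 - 9 = -8 — holds.

No — constraints 2 and 3 are not satisfied.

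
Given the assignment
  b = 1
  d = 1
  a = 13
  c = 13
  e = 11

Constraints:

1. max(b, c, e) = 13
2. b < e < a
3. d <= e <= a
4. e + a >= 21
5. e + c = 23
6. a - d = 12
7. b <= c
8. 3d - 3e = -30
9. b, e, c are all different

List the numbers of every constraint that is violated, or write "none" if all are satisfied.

The assignment fails constraint 5.

1. max(1, 13, 11) = 13  OK
2. values 1 < 11 < 13  OK
3. values 1 <= 11 <= 13  OK
4. e + a = 11 + 13 = 24; 24 ≥ 21  OK
5. e + c = 11 + 13 = 24, not 23  FAIL
6. a - d = 13 - 1 = 12  OK
7. b = 1, c = 13; 1 ≤ 13  OK
8. 3d - 3e = 3(1) - 3(11) = -30  OK
9. values 1, 11, 13 are pairwise distinct  OK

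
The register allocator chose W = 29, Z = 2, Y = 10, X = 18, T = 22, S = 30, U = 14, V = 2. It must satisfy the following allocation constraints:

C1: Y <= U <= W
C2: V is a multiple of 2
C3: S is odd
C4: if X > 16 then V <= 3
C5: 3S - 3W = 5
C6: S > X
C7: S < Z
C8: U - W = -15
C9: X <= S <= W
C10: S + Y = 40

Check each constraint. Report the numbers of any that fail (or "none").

Violated: 3, 5, 7, and 9.

C1: values 10 <= 14 <= 29 — holds.
C2: 2 / 2 = 1, so 2 divides 2 — holds.
C3: S = 30 is even — fails.
C4: X = 18 > 16, so we need V ≤ 3; V = 2 ≤ 3 — holds.
C5: 3S - 3W = 3(30) - 3(29) = 3, not 5 — fails.
C6: S = 30, X = 18; 30 > 18 — holds.
C7: S = 30, Z = 2; 30 ≥ 2 (want <) — fails.
C8: U - W = 14 - 29 = -15 — holds.
C9: values 18, 30, 29; S = 30 is not <= W = 29 — fails.
C10: S + Y = 30 + 10 = 40 — holds.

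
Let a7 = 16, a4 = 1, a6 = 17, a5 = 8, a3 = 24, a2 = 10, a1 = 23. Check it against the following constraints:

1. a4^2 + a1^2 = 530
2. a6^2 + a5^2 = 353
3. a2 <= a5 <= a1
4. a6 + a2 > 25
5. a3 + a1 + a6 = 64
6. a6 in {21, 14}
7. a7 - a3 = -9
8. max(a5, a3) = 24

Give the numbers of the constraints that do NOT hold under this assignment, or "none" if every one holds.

Violated: 3, 6, 7.

1. a4^2 + a1^2 = 1^2 + 23^2 = 1 + 529 = 530 — holds.
2. a6^2 + a5^2 = 17^2 + 8^2 = 289 + 64 = 353 — holds.
3. values 10, 8, 23; a2 = 10 is not <= a5 = 8 — fails.
4. a6 + a2 = 17 + 10 = 27; 27 > 25 — holds.
5. a3 + a1 + a6 = 24 + 23 + 17 = 64 — holds.
6. a6 = 17 is not in {21, 14} — fails.
7. a7 - a3 = 16 - 24 = -8, not -9 — fails.
8. max(8, 24) = 24 — holds.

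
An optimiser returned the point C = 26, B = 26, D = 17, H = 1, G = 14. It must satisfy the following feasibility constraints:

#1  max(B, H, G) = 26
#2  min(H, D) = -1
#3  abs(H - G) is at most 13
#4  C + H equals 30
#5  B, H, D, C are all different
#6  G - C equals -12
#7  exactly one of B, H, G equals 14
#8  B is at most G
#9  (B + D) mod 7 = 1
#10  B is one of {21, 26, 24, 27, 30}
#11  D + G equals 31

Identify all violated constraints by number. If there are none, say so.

Constraints 2, 4, 5, 8 are violated.

#1 max(26, 1, 14) = 26  true
#2 min(1, 17) = 1, not -1  false
#3 abs(1 - 14) = 13; 13 ≤ 13  true
#4 C + H = 26 + 1 = 27, not 30  false
#5 B = C = 26, not all different  false
#6 G - C = 14 - 26 = -12  true
#7 B=26, H=1, G=14; 1 of them equals 14  true
#8 B = 26, G = 14; 26 > 14 (want ≤)  false
#9 B + D = 43; 43 mod 7 = 1  true
#10 B = 26 is in {21, 26, 24, 27, 30}  true
#11 D + G = 17 + 14 = 31  true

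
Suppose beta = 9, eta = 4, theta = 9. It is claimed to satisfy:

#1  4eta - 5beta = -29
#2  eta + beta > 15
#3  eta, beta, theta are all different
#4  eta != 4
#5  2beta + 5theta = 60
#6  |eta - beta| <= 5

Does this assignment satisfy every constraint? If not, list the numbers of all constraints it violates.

Constraints 2, 3, 4, 5 do not hold.

#1 4eta - 5beta = 4(4) - 5(9) = -29  holds
#2 eta + beta = 4 + 9 = 13; 13 ≤ 15, bound 15 not met  fails
#3 beta = theta = 9, not all different  fails
#4 eta = 4, but 4 is required to differ  fails
#5 2beta + 5theta = 2(9) + 5(9) = 63, not 60  fails
#6 |4 - 9| = 5; 5 ≤ 5  holds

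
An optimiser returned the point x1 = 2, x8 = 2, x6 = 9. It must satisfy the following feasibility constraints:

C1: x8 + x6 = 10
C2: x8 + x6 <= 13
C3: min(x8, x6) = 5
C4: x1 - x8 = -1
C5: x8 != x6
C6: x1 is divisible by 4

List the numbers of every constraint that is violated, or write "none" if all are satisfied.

C1: x8 + x6 = 2 + 9 = 11, not 10 — fails.
C2: x8 + x6 = 2 + 9 = 11; 11 ≤ 13 — holds.
C3: min(2, 9) = 2, not 5 — fails.
C4: x1 - x8 = 2 - 2 = 0, not -1 — fails.
C5: x8 = 2, x6 = 9; distinct — holds.
C6: 2 = 4*0 + 2, so 4 does not divide 2 — fails.

Violated: 1, 3, 4, and 6.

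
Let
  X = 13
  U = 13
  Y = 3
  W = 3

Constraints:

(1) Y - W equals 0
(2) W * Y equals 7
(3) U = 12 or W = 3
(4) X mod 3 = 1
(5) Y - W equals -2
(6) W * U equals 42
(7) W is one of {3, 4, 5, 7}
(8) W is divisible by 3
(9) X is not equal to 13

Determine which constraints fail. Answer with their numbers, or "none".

(1) Y - W = 3 - 3 = 0 — holds.
(2) W * Y = 3 * 3 = 9, not 7 — fails.
(3) U = 13 ≠ 12, but W = 3 = 3 (second disjunct) — holds.
(4) 13 mod 3 = 1 — holds.
(5) Y - W = 3 - 3 = 0, not -2 — fails.
(6) W * U = 3 * 13 = 39, not 42 — fails.
(7) W = 3 is in {3, 4, 5, 7} — holds.
(8) 3 / 3 = 1, so 3 divides 3 — holds.
(9) X = 13, but 13 is required to differ — fails.

Violated: 2, 5, 6, and 9.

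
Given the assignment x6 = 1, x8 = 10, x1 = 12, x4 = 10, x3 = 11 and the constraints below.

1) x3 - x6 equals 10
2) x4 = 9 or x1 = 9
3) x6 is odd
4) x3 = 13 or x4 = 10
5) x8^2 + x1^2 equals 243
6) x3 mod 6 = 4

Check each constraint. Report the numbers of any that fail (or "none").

1) x3 - x6 = 11 - 1 = 10 — OK.
2) x4 = 10 ≠ 9 and x1 = 12 ≠ 9; both disjuncts false — violated.
3) x6 = 1 is odd — OK.
4) x3 = 11 ≠ 13, but x4 = 10 = 10 (second disjunct) — OK.
5) x8^2 + x1^2 = 10^2 + 12^2 = 100 + 144 = 244, not 243 — violated.
6) 11 mod 6 = 5, not 4 — violated.

Constraints 2, 5, and 6 are violated.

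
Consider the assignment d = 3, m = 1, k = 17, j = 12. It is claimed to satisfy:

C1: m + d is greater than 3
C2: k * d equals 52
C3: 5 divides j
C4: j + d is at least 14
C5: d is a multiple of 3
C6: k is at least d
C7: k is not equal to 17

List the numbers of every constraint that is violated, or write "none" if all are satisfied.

Violated: 2, 3, 7.

C1: m + d = 1 + 3 = 4; 4 > 3 — holds.
C2: k * d = 17 * 3 = 51, not 52 — fails.
C3: 12 = 5*2 + 2, so 5 does not divide 12 — fails.
C4: j + d = 12 + 3 = 15; 15 ≥ 14 — holds.
C5: 3 / 3 = 1, so 3 divides 3 — holds.
C6: k = 17, d = 3; 17 ≥ 3 — holds.
C7: k = 17, but 17 is required to differ — fails.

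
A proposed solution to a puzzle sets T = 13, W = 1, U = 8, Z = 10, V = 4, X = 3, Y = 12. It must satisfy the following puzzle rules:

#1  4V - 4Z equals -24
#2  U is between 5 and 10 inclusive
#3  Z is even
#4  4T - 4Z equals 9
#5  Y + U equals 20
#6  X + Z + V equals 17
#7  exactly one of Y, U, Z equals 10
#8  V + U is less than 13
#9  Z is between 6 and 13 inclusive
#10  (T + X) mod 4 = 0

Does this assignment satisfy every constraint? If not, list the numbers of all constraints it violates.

#1 4V - 4Z = 4(4) - 4(10) = -24 — holds.
#2 U = 8 lies in [5, 10] — holds.
#3 Z = 10 is even — holds.
#4 4T - 4Z = 4(13) - 4(10) = 12, not 9 — does not hold.
#5 Y + U = 12 + 8 = 20 — holds.
#6 X + Z + V = 3 + 10 + 4 = 17 — holds.
#7 Y=12, U=8, Z=10; 1 of them equals 10 — holds.
#8 V + U = 4 + 8 = 12; 12 < 13 — holds.
#9 Z = 10 lies in [6, 13] — holds.
#10 T + X = 16; 16 mod 4 = 0 — holds.

Constraint 4 is violated.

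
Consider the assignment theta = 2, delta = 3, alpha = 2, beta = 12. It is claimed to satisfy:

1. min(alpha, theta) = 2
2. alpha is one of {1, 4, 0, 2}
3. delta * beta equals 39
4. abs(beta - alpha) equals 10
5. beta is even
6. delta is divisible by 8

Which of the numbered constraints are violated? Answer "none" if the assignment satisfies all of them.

No — constraints 3, 6 are not satisfied.

1. min(2, 2) = 2 — holds.
2. alpha = 2 is in {1, 4, 0, 2} — holds.
3. delta * beta = 3 * 12 = 36, not 39 — does not hold.
4. abs(12 - 2) = 10 — holds.
5. beta = 12 is even — holds.
6. 3 = 8*0 + 3, so 8 does not divide 3 — does not hold.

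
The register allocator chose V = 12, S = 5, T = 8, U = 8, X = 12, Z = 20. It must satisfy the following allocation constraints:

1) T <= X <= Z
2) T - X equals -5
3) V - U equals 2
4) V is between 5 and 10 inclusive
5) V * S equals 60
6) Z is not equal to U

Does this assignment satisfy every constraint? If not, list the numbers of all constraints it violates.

Violated: 2, 3, and 4.

1) values 8 <= 12 <= 20  true
2) T - X = 8 - 12 = -4, not -5  false
3) V - U = 12 - 8 = 4, not 2  false
4) V = 12 is outside [5, 10]  false
5) V * S = 12 * 5 = 60  true
6) Z = 20, U = 8; distinct  true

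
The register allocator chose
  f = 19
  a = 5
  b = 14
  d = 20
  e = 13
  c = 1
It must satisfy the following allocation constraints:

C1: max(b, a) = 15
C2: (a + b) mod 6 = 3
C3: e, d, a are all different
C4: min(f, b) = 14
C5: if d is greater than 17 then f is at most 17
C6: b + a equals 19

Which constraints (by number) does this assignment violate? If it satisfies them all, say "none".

Constraints 1, 2, 5 do not hold.

C1: max(14, 5) = 14, not 15 — does not hold.
C2: a + b = 19; 19 mod 6 = 1, not 3 — does not hold.
C3: values 13, 20, 5 are pairwise distinct — holds.
C4: min(19, 14) = 14 — holds.
C5: d = 20 > 17, so we need f ≤ 17; but f = 19 > 17 — does not hold.
C6: b + a = 14 + 5 = 19 — holds.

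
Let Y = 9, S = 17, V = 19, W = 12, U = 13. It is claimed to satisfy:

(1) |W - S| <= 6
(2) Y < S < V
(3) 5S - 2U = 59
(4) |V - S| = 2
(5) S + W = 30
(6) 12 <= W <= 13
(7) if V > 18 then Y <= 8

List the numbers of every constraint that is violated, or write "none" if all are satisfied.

Constraints 5 and 7 are violated.

(1) |12 - 17| = 5; 5 ≤ 6 — holds.
(2) values 9 < 17 < 19 — holds.
(3) 5S - 2U = 5(17) - 2(13) = 59 — holds.
(4) |19 - 17| = 2 — holds.
(5) S + W = 17 + 12 = 29, not 30 — does not hold.
(6) W = 12 lies in [12, 13] — holds.
(7) V = 19 > 18, so we need Y ≤ 8; but Y = 9 > 8 — does not hold.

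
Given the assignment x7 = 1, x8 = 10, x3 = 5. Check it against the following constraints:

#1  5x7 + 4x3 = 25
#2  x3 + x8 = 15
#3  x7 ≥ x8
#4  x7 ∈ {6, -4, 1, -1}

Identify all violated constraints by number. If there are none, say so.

#1 5x7 + 4x3 = 5(1) + 4(5) = 25  OK
#2 x3 + x8 = 5 + 10 = 15  OK
#3 x7 = 1, x8 = 10; 1 < 10 (want ≥)  FAIL
#4 x7 = 1 is in {6, -4, 1, -1}  OK

Constraint 3 is violated.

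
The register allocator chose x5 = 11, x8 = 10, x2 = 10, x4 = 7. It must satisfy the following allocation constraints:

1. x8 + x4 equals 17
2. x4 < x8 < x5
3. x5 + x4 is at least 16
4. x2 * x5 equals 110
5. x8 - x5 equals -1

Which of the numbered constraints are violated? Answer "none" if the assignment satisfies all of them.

1. x8 + x4 = 10 + 7 = 17  ✓
2. values 7 < 10 < 11  ✓
3. x5 + x4 = 11 + 7 = 18; 18 ≥ 16  ✓
4. x2 * x5 = 10 * 11 = 110  ✓
5. x8 - x5 = 10 - 11 = -1  ✓

None — every constraint holds.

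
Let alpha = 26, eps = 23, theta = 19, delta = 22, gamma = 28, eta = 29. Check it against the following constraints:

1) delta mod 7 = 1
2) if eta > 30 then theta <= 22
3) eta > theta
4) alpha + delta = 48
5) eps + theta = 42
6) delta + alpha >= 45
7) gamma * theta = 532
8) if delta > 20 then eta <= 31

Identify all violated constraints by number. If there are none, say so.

1) 22 mod 7 = 1 — holds.
2) eta = 29, not > 30; antecedent false, conditional vacuously true — holds.
3) eta = 29, theta = 19; 29 > 19 — holds.
4) alpha + delta = 26 + 22 = 48 — holds.
5) eps + theta = 23 + 19 = 42 — holds.
6) delta + alpha = 22 + 26 = 48; 48 ≥ 45 — holds.
7) gamma * theta = 28 * 19 = 532 — holds.
8) delta = 22 > 20, so we need eta ≤ 31; eta = 29 ≤ 31 — holds.

None — every constraint holds.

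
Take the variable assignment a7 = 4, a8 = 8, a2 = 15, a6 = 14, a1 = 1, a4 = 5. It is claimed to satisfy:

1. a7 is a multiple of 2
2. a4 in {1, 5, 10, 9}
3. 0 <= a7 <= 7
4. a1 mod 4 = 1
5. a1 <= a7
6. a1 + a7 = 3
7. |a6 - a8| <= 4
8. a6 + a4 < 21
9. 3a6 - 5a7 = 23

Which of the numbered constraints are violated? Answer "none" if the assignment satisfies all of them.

1. 4 / 2 = 2, so 2 divides 4 — satisfied.
2. a4 = 5 is in {1, 5, 10, 9} — satisfied.
3. a7 = 4 lies in [0, 7] — satisfied.
4. 1 mod 4 = 1 — satisfied.
5. a1 = 1, a7 = 4; 1 ≤ 4 — satisfied.
6. a1 + a7 = 1 + 4 = 5, not 3 — violated.
7. |14 - 8| = 6; 6 > 4, exceeds bound 4 — violated.
8. a6 + a4 = 14 + 5 = 19; 19 < 21 — satisfied.
9. 3a6 - 5a7 = 3(14) - 5(4) = 22, not 23 — violated.

The assignment fails constraints 6, 7, 9.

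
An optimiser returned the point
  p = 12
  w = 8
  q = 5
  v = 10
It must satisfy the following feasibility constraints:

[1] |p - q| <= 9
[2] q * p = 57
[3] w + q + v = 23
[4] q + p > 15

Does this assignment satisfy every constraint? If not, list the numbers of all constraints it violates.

[1] |12 - 5| = 7; 7 ≤ 9 — OK.
[2] q * p = 5 * 12 = 60, not 57 — violated.
[3] w + q + v = 8 + 5 + 10 = 23 — OK.
[4] q + p = 5 + 12 = 17; 17 > 15 — OK.

Constraint 2 does not hold.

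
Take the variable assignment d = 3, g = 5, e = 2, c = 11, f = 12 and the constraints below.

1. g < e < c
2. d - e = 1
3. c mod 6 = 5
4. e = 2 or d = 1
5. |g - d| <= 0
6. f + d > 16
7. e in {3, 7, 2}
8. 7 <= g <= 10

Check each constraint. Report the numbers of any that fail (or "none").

1. values 5, 2, 11; g = 5 is not < e = 2  ✘
2. d - e = 3 - 2 = 1  ✔
3. 11 mod 6 = 5  ✔
4. e = 2 = 2 (first disjunct)  ✔
5. |5 - 3| = 2; 2 > 0, exceeds bound 0  ✘
6. f + d = 12 + 3 = 15; 15 ≤ 16, bound 16 not met  ✘
7. e = 2 is in {3, 7, 2}  ✔
8. g = 5 is outside [7, 10]  ✘

The assignment fails constraints 1, 5, 6, and 8.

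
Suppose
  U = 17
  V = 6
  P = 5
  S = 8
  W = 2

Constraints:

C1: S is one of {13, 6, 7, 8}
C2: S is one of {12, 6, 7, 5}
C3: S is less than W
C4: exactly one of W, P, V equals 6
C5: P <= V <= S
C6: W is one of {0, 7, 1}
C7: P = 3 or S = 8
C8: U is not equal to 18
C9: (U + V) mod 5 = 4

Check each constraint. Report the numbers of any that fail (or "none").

C1: S = 8 is in {13, 6, 7, 8} — satisfied.
C2: S = 8 is not in {12, 6, 7, 5} — violated.
C3: S = 8, W = 2; 8 ≥ 2 (want <) — violated.
C4: W=2, P=5, V=6; 1 of them equals 6 — satisfied.
C5: values 5 <= 6 <= 8 — satisfied.
C6: W = 2 is not in {0, 7, 1} — violated.
C7: P = 5 ≠ 3, but S = 8 = 8 (second disjunct) — satisfied.
C8: U = 17, and 17 ≠ 18 — satisfied.
C9: U + V = 23; 23 mod 5 = 3, not 4 — violated.

The assignment fails constraints 2, 3, 6, and 9.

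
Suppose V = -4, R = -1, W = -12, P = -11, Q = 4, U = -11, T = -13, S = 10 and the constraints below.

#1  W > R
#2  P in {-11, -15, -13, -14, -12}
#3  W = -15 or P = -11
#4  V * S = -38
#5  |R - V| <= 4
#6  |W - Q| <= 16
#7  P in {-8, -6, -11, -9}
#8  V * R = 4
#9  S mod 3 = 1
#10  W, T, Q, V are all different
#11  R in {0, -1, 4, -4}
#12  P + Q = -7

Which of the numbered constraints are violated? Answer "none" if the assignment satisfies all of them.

#1 W = -12, R = -1; -12 ≤ -1 (want >) — does not hold.
#2 P = -11 is in {-11, -15, -13, -14, -12} — holds.
#3 W = -12 ≠ -15, but P = -11 = -11 (second disjunct) — holds.
#4 V * S = -4 * 10 = -40, not -38 — does not hold.
#5 |-1 - (-4)| = 3; 3 ≤ 4 — holds.
#6 |-12 - 4| = 16; 16 ≤ 16 — holds.
#7 P = -11 is in {-8, -6, -11, -9} — holds.
#8 V * R = -4 * (-1) = 4 — holds.
#9 10 mod 3 = 1 — holds.
#10 values -12, -13, 4, -4 are pairwise distinct — holds.
#11 R = -1 is in {0, -1, 4, -4} — holds.
#12 P + Q = -11 + 4 = -7 — holds.

Violated: 1, 4.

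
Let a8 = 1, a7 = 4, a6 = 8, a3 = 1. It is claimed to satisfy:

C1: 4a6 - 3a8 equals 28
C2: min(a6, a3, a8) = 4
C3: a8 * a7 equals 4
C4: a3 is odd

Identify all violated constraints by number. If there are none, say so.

The assignment fails constraints 1, 2.

C1: 4a6 - 3a8 = 4(8) - 3(1) = 29, not 28  fails
C2: min(8, 1, 1) = 1, not 4  fails
C3: a8 * a7 = 1 * 4 = 4  holds
C4: a3 = 1 is odd  holds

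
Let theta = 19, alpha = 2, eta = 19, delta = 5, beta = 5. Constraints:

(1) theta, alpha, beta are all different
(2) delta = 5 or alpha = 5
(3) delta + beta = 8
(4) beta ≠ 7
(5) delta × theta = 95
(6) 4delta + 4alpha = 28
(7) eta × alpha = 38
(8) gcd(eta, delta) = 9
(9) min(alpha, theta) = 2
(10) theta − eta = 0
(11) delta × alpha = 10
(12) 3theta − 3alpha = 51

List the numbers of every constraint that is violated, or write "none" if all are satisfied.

(1) values 19, 2, 5 are pairwise distinct — satisfied.
(2) delta = 5 = 5 (first disjunct) — satisfied.
(3) delta + beta = 5 + 5 = 10, not 8 — violated.
(4) beta = 5, and 5 ≠ 7 — satisfied.
(5) delta × theta = 5 × 19 = 95 — satisfied.
(6) 4delta + 4alpha = 4(5) + 4(2) = 28 — satisfied.
(7) eta × alpha = 19 × 2 = 38 — satisfied.
(8) gcd(19, 5) = 1, not 9 — violated.
(9) min(2, 19) = 2 — satisfied.
(10) theta − eta = 19 − 19 = 0 — satisfied.
(11) delta × alpha = 5 × 2 = 10 — satisfied.
(12) 3theta − 3alpha = 3(19) − 3(2) = 51 — satisfied.

Constraints 3 and 8 do not hold.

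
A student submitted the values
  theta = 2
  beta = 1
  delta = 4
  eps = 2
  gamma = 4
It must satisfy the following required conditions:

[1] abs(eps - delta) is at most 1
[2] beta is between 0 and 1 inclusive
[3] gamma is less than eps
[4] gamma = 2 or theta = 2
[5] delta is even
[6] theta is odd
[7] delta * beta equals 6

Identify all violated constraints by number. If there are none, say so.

No — constraints 1, 3, 6, and 7 are not satisfied.

[1] abs(2 - 4) = 2; 2 > 1, exceeds bound 1  no
[2] beta = 1 lies in [0, 1]  yes
[3] gamma = 4, eps = 2; 4 ≥ 2 (want <)  no
[4] gamma = 4 ≠ 2, but theta = 2 = 2 (second disjunct)  yes
[5] delta = 4 is even  yes
[6] theta = 2 is even  no
[7] delta * beta = 4 * 1 = 4, not 6  no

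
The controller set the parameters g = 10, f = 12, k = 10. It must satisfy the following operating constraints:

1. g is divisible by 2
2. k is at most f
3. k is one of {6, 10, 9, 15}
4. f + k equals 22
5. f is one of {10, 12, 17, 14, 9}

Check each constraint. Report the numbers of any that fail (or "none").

No violations.

1. 10 / 2 = 5, so 2 divides 10  ✓
2. k = 10, f = 12; 10 ≤ 12  ✓
3. k = 10 is in {6, 10, 9, 15}  ✓
4. f + k = 12 + 10 = 22  ✓
5. f = 12 is in {10, 12, 17, 14, 9}  ✓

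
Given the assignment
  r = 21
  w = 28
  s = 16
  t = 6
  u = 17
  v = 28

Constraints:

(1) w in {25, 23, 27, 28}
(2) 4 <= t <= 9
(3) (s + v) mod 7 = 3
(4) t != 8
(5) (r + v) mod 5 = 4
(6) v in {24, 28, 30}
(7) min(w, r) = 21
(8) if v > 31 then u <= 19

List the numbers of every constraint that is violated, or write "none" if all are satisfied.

(1) w = 28 is in {25, 23, 27, 28} — holds.
(2) t = 6 lies in [4, 9] — holds.
(3) s + v = 44; 44 mod 7 = 2, not 3 — does not hold.
(4) t = 6, and 6 ≠ 8 — holds.
(5) r + v = 49; 49 mod 5 = 4 — holds.
(6) v = 28 is in {24, 28, 30} — holds.
(7) min(28, 21) = 21 — holds.
(8) v = 28, not > 31; antecedent false, conditional vacuously true — holds.

The assignment fails constraint 3.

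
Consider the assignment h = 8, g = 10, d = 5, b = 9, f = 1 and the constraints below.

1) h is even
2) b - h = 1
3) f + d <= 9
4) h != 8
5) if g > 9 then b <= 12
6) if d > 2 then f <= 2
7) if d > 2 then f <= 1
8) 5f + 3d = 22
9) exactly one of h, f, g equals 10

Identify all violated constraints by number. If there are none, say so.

1) h = 8 is even — holds.
2) b - h = 9 - 8 = 1 — holds.
3) f + d = 1 + 5 = 6; 6 ≤ 9 — holds.
4) h = 8, but 8 is required to differ — does not hold.
5) g = 10 > 9, so we need b ≤ 12; b = 9 ≤ 12 — holds.
6) d = 5 > 2, so we need f ≤ 2; f = 1 ≤ 2 — holds.
7) d = 5 > 2, so we need f ≤ 1; f = 1 ≤ 1 — holds.
8) 5f + 3d = 5(1) + 3(5) = 20, not 22 — does not hold.
9) h=8, f=1, g=10; 1 of them equals 10 — holds.

No — constraints 4 and 8 are not satisfied.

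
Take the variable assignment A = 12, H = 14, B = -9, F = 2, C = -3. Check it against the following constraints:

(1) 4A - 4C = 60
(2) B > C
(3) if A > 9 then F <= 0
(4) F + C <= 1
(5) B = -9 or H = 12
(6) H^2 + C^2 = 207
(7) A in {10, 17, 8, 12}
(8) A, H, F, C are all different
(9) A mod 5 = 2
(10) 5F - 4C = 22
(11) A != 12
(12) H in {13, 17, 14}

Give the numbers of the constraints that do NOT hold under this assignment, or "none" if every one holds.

Violated: 2, 3, 6, 11.

(1) 4A - 4C = 4(12) - 4(-3) = 60 — OK.
(2) B = -9, C = -3; -9 ≤ -3 (want >) — violated.
(3) A = 12 > 9, so we need F ≤ 0; but F = 2 > 0 — violated.
(4) F + C = 2 + (-3) = -1; -1 ≤ 1 — OK.
(5) B = -9 = -9 (first disjunct) — OK.
(6) H^2 + C^2 = 14^2 + (-3)^2 = 196 + 9 = 205, not 207 — violated.
(7) A = 12 is in {10, 17, 8, 12} — OK.
(8) values 12, 14, 2, -3 are pairwise distinct — OK.
(9) 12 mod 5 = 2 — OK.
(10) 5F - 4C = 5(2) - 4(-3) = 22 — OK.
(11) A = 12, but 12 is required to differ — violated.
(12) H = 14 is in {13, 17, 14} — OK.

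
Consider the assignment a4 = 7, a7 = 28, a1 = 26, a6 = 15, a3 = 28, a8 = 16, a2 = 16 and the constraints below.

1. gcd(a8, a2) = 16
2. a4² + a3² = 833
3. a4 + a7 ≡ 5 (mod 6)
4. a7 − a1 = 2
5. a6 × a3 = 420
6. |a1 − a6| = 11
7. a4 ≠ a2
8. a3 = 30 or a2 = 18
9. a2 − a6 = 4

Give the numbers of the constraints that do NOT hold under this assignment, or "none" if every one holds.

1. gcd(16, 16) = 16  yes
2. a4² + a3² = 7² + 28² = 49 + 784 = 833  yes
3. a4 + a7 = 35; 35 mod 6 = 5  yes
4. a7 − a1 = 28 − 26 = 2  yes
5. a6 × a3 = 15 × 28 = 420  yes
6. |26 − 15| = 11  yes
7. a4 = 7, a2 = 16; distinct  yes
8. a3 = 28 ≠ 30 and a2 = 16 ≠ 18; both disjuncts false  no
9. a2 − a6 = 16 − 15 = 1, not 4  no

Constraints 8, 9 do not hold.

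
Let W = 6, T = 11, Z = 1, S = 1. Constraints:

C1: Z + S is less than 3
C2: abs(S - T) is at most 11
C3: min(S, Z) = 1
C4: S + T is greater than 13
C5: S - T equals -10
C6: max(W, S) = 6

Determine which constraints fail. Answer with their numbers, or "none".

Violated: 4.

C1: Z + S = 1 + 1 = 2; 2 < 3 — OK.
C2: abs(1 - 11) = 10; 10 ≤ 11 — OK.
C3: min(1, 1) = 1 — OK.
C4: S + T = 1 + 11 = 12; 12 ≤ 13, bound 13 not met — violated.
C5: S - T = 1 - 11 = -10 — OK.
C6: max(6, 1) = 6 — OK.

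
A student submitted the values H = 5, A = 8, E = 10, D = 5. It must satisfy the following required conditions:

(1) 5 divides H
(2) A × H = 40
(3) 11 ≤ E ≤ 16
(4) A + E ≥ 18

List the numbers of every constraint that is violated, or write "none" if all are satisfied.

Constraint 3 does not hold.

(1) 5 / 5 = 1, so 5 divides 5  ✓
(2) A × H = 8 × 5 = 40  ✓
(3) E = 10 is outside [11, 16]  ✗
(4) A + E = 8 + 10 = 18; 18 ≥ 18  ✓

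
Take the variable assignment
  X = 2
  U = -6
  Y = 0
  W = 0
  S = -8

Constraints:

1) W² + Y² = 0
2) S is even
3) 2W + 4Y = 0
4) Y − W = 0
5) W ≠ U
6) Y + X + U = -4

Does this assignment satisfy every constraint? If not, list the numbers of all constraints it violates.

No violations.

1) W² + Y² = 0² + 0² = 0 + 0 = 0 — OK.
2) S = -8 is even — OK.
3) 2W + 4Y = 2(0) + 4(0) = 0 — OK.
4) Y − W = 0 − 0 = 0 — OK.
5) W = 0, U = -6; distinct — OK.
6) Y + X + U = 0 + 2 + (-6) = -4 — OK.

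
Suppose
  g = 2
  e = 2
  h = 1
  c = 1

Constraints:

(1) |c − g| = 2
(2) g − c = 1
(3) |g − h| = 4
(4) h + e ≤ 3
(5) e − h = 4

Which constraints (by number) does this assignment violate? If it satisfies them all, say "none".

Constraints 1, 3, and 5 do not hold.

(1) |1 − 2| = 1, not 2 — fails.
(2) g − c = 2 − 1 = 1 — holds.
(3) |2 − 1| = 1, not 4 — fails.
(4) h + e = 1 + 2 = 3; 3 ≤ 3 — holds.
(5) e − h = 2 − 1 = 1, not 4 — fails.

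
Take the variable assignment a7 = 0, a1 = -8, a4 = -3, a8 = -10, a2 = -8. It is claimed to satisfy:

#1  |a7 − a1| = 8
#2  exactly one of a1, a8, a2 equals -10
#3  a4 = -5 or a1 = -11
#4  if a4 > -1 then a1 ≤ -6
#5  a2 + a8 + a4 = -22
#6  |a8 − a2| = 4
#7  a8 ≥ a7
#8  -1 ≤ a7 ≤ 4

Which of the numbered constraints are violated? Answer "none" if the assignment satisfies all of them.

#1 |0 − (-8)| = 8 — OK.
#2 a1=-8, a8=-10, a2=-8; 1 of them equals -10 — OK.
#3 a4 = -3 ≠ -5 and a1 = -8 ≠ -11; both disjuncts false — violated.
#4 a4 = -3, not > -1; antecedent false, conditional vacuously true — OK.
#5 a2 + a8 + a4 = -8 + (-10) + (-3) = -21, not -22 — violated.
#6 |-10 − (-8)| = 2, not 4 — violated.
#7 a8 = -10, a7 = 0; -10 < 0 (want ≥) — violated.
#8 a7 = 0 lies in [-1, 4] — OK.

The assignment fails constraints 3, 5, 6, 7.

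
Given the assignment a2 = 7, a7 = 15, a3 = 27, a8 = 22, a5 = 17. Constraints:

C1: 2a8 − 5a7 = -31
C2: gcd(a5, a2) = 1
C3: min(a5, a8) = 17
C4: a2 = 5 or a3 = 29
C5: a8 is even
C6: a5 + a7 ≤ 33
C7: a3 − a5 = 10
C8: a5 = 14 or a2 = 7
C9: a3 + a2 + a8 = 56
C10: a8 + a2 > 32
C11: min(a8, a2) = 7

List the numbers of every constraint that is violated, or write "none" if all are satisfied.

C1: 2a8 − 5a7 = 2(22) − 5(15) = -31  ✓
C2: gcd(17, 7) = 1  ✓
C3: min(17, 22) = 17  ✓
C4: a2 = 7 ≠ 5 and a3 = 27 ≠ 29; both disjuncts false  ✗
C5: a8 = 22 is even  ✓
C6: a5 + a7 = 17 + 15 = 32; 32 ≤ 33  ✓
C7: a3 − a5 = 27 − 17 = 10  ✓
C8: a5 = 17 ≠ 14, but a2 = 7 = 7 (second disjunct)  ✓
C9: a3 + a2 + a8 = 27 + 7 + 22 = 56  ✓
C10: a8 + a2 = 22 + 7 = 29; 29 ≤ 32, bound 32 not met  ✗
C11: min(22, 7) = 7  ✓

Constraints 4, 10 do not hold.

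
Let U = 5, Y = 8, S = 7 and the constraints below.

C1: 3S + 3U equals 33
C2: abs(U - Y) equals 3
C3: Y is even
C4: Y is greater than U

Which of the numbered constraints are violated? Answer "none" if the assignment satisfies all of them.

Constraint 1 is violated.

C1: 3S + 3U = 3(7) + 3(5) = 36, not 33 — violated.
C2: abs(5 - 8) = 3 — satisfied.
C3: Y = 8 is even — satisfied.
C4: Y = 8, U = 5; 8 > 5 — satisfied.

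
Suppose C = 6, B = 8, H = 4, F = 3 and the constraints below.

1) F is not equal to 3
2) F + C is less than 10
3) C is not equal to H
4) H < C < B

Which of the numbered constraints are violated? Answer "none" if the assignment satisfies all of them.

No — constraint 1 is not satisfied.

1) F = 3, but 3 is required to differ — does not hold.
2) F + C = 3 + 6 = 9; 9 < 10 — holds.
3) C = 6, H = 4; distinct — holds.
4) values 4 < 6 < 8 — holds.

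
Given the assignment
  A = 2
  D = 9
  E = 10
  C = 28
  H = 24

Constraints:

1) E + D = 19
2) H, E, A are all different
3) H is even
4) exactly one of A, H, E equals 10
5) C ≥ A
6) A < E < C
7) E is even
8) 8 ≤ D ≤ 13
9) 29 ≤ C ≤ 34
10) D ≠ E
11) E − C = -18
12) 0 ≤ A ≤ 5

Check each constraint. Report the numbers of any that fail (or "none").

Constraint 9 does not hold.

1) E + D = 10 + 9 = 19 — holds.
2) values 24, 10, 2 are pairwise distinct — holds.
3) H = 24 is even — holds.
4) A=2, H=24, E=10; 1 of them equals 10 — holds.
5) C = 28, A = 2; 28 ≥ 2 — holds.
6) values 2 < 10 < 28 — holds.
7) E = 10 is even — holds.
8) D = 9 lies in [8, 13] — holds.
9) C = 28 is outside [29, 34] — fails.
10) D = 9, E = 10; distinct — holds.
11) E − C = 10 − 28 = -18 — holds.
12) A = 2 lies in [0, 5] — holds.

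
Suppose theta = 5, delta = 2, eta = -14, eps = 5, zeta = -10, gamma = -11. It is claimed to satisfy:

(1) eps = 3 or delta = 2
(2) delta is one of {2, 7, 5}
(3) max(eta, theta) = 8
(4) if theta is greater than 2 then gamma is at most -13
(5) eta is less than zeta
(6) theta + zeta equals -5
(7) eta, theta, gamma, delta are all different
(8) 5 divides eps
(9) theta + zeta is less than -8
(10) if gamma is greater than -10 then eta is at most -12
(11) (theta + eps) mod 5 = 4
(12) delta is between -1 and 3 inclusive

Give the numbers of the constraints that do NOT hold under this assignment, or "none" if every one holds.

No — constraints 3, 4, 9, 11 are not satisfied.

(1) eps = 5 ≠ 3, but delta = 2 = 2 (second disjunct) — satisfied.
(2) delta = 2 is in {2, 7, 5} — satisfied.
(3) max(-14, 5) = 5, not 8 — violated.
(4) theta = 5 > 2, so we need gamma ≤ -13; but gamma = -11 > -13 — violated.
(5) eta = -14, zeta = -10; -14 < -10 — satisfied.
(6) theta + zeta = 5 + (-10) = -5 — satisfied.
(7) values -14, 5, -11, 2 are pairwise distinct — satisfied.
(8) 5 / 5 = 1, so 5 divides 5 — satisfied.
(9) theta + zeta = 5 + (-10) = -5; -5 ≥ -8, bound -8 not met — violated.
(10) gamma = -11, not > -10; antecedent false, conditional vacuously true — satisfied.
(11) theta + eps = 10; 10 mod 5 = 0, not 4 — violated.
(12) delta = 2 lies in [-1, 3] — satisfied.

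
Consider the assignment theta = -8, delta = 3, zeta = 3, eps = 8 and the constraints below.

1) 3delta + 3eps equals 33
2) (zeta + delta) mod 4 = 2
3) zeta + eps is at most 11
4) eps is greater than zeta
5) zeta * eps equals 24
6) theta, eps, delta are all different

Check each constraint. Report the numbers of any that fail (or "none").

No violations.

1) 3delta + 3eps = 3(3) + 3(8) = 33  OK
2) zeta + delta = 6; 6 mod 4 = 2  OK
3) zeta + eps = 3 + 8 = 11; 11 ≤ 11  OK
4) eps = 8, zeta = 3; 8 > 3  OK
5) zeta * eps = 3 * 8 = 24  OK
6) values -8, 8, 3 are pairwise distinct  OK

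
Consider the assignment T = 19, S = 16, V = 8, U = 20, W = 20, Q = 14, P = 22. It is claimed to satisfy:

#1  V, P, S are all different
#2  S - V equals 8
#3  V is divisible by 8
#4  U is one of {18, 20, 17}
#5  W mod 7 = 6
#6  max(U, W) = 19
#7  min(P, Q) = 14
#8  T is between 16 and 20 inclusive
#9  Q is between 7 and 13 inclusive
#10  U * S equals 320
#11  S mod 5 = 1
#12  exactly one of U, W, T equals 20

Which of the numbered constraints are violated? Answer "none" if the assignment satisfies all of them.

#1 values 8, 22, 16 are pairwise distinct  yes
#2 S - V = 16 - 8 = 8  yes
#3 8 / 8 = 1, so 8 divides 8  yes
#4 U = 20 is in {18, 20, 17}  yes
#5 20 mod 7 = 6  yes
#6 max(20, 20) = 20, not 19  no
#7 min(22, 14) = 14  yes
#8 T = 19 lies in [16, 20]  yes
#9 Q = 14 is outside [7, 13]  no
#10 U * S = 20 * 16 = 320  yes
#11 16 mod 5 = 1  yes
#12 U=20, W=20, T=19; 2 of them equal 20, not exactly one  no

Constraints 6, 9, 12 are violated.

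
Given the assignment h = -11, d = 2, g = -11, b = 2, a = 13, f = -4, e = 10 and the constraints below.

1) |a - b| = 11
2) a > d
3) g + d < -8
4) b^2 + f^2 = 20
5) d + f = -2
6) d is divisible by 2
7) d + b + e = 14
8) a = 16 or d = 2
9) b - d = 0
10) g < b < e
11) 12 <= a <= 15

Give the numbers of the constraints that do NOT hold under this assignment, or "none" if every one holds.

1) |13 - 2| = 11  true
2) a = 13, d = 2; 13 > 2  true
3) g + d = -11 + 2 = -9; -9 < -8  true
4) b^2 + f^2 = 2^2 + (-4)^2 = 4 + 16 = 20  true
5) d + f = 2 + (-4) = -2  true
6) 2 / 2 = 1, so 2 divides 2  true
7) d + b + e = 2 + 2 + 10 = 14  true
8) a = 13 ≠ 16, but d = 2 = 2 (second disjunct)  true
9) b - d = 2 - 2 = 0  true
10) values -11 < 2 < 10  true
11) a = 13 lies in [12, 15]  true

None — every constraint holds.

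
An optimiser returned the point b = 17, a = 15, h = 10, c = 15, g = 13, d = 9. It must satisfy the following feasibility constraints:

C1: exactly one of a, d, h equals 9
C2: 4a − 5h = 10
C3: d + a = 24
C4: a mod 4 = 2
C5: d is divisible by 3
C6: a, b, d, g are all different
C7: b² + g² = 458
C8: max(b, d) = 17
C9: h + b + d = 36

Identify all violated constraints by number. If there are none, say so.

C1: a=15, d=9, h=10; 1 of them equals 9 — OK.
C2: 4a − 5h = 4(15) − 5(10) = 10 — OK.
C3: d + a = 9 + 15 = 24 — OK.
C4: 15 mod 4 = 3, not 2 — violated.
C5: 9 / 3 = 3, so 3 divides 9 — OK.
C6: values 15, 17, 9, 13 are pairwise distinct — OK.
C7: b² + g² = 17² + 13² = 289 + 169 = 458 — OK.
C8: max(17, 9) = 17 — OK.
C9: h + b + d = 10 + 17 + 9 = 36 — OK.

Violated: 4.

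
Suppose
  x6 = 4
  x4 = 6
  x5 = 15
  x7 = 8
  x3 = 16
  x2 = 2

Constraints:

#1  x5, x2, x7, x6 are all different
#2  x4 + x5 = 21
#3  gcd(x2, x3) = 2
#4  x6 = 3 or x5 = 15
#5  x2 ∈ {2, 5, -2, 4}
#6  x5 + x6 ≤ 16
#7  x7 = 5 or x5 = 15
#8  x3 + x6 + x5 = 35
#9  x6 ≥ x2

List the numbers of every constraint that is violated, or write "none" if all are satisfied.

#1 values 15, 2, 8, 4 are pairwise distinct — holds.
#2 x4 + x5 = 6 + 15 = 21 — holds.
#3 gcd(2, 16) = 2 — holds.
#4 x6 = 4 ≠ 3, but x5 = 15 = 15 (second disjunct) — holds.
#5 x2 = 2 is in {2, 5, -2, 4} — holds.
#6 x5 + x6 = 15 + 4 = 19; 19 > 16, bound 16 not met — does not hold.
#7 x7 = 8 ≠ 5, but x5 = 15 = 15 (second disjunct) — holds.
#8 x3 + x6 + x5 = 16 + 4 + 15 = 35 — holds.
#9 x6 = 4, x2 = 2; 4 ≥ 2 — holds.

The assignment fails constraint 6.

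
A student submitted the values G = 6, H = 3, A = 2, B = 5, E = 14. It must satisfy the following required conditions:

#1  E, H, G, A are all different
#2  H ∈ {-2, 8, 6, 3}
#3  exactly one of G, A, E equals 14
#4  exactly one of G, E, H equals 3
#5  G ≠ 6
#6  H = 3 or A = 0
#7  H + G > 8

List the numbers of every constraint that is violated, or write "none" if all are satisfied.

#1 values 14, 3, 6, 2 are pairwise distinct  yes
#2 H = 3 is in {-2, 8, 6, 3}  yes
#3 G=6, A=2, E=14; 1 of them equals 14  yes
#4 G=6, E=14, H=3; 1 of them equals 3  yes
#5 G = 6, but 6 is required to differ  no
#6 H = 3 = 3 (first disjunct)  yes
#7 H + G = 3 + 6 = 9; 9 > 8  yes

Constraint 5 does not hold.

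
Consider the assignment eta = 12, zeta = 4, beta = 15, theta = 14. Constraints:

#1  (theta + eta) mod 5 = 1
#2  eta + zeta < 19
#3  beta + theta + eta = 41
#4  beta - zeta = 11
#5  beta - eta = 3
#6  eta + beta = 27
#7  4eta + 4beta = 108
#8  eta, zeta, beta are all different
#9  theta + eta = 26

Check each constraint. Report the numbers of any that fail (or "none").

#1 theta + eta = 26; 26 mod 5 = 1 — OK.
#2 eta + zeta = 12 + 4 = 16; 16 < 19 — OK.
#3 beta + theta + eta = 15 + 14 + 12 = 41 — OK.
#4 beta - zeta = 15 - 4 = 11 — OK.
#5 beta - eta = 15 - 12 = 3 — OK.
#6 eta + beta = 12 + 15 = 27 — OK.
#7 4eta + 4beta = 4(12) + 4(15) = 108 — OK.
#8 values 12, 4, 15 are pairwise distinct — OK.
#9 theta + eta = 14 + 12 = 26 — OK.

None — every constraint holds.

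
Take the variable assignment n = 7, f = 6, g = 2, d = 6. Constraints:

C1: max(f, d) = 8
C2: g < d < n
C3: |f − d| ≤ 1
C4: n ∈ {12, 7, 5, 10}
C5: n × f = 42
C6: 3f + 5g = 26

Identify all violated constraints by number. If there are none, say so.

C1: max(6, 6) = 6, not 8 — does not hold.
C2: values 2 < 6 < 7 — holds.
C3: |6 − 6| = 0; 0 ≤ 1 — holds.
C4: n = 7 is in {12, 7, 5, 10} — holds.
C5: n × f = 7 × 6 = 42 — holds.
C6: 3f + 5g = 3(6) + 5(2) = 28, not 26 — does not hold.

Violated: 1 and 6.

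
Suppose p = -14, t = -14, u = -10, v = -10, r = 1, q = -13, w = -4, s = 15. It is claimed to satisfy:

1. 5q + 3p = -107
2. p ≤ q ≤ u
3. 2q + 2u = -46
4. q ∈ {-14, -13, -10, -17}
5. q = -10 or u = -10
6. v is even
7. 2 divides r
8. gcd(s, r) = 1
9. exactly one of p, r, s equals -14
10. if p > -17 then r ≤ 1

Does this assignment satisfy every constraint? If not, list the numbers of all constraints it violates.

The assignment fails constraint 7.

1. 5q + 3p = 5(-13) + 3(-14) = -107 — holds.
2. values -14 ≤ -13 ≤ -10 — holds.
3. 2q + 2u = 2(-13) + 2(-10) = -46 — holds.
4. q = -13 is in {-14, -13, -10, -17} — holds.
5. q = -13 ≠ -10, but u = -10 = -10 (second disjunct) — holds.
6. v = -10 is even — holds.
7. 1 = 2×0 + 1, so 2 does not divide 1 — fails.
8. gcd(15, 1) = 1 — holds.
9. p=-14, r=1, s=15; 1 of them equals -14 — holds.
10. p = -14 > -17, so we need r ≤ 1; r = 1 ≤ 1 — holds.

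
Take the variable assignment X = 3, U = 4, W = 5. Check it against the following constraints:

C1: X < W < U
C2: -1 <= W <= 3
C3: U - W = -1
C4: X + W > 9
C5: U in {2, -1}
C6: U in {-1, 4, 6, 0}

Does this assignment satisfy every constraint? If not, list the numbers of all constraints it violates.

Violated: 1, 2, 4, 5.

C1: values 3, 5, 4; W = 5 is not < U = 4  fails
C2: W = 5 is outside [-1, 3]  fails
C3: U - W = 4 - 5 = -1  holds
C4: X + W = 3 + 5 = 8; 8 ≤ 9, bound 9 not met  fails
C5: U = 4 is not in {2, -1}  fails
C6: U = 4 is in {-1, 4, 6, 0}  holds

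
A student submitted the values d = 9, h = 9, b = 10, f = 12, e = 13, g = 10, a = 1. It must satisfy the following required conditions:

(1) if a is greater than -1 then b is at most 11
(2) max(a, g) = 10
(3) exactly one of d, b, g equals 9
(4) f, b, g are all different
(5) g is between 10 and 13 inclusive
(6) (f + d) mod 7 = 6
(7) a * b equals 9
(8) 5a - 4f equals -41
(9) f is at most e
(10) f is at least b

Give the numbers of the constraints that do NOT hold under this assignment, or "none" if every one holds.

Constraints 4, 6, 7, 8 do not hold.

(1) a = 1 > -1, so we need b ≤ 11; b = 10 ≤ 11 — OK.
(2) max(1, 10) = 10 — OK.
(3) d=9, b=10, g=10; 1 of them equals 9 — OK.
(4) b = g = 10, not all different — violated.
(5) g = 10 lies in [10, 13] — OK.
(6) f + d = 21; 21 mod 7 = 0, not 6 — violated.
(7) a * b = 1 * 10 = 10, not 9 — violated.
(8) 5a - 4f = 5(1) - 4(12) = -43, not -41 — violated.
(9) f = 12, e = 13; 12 ≤ 13 — OK.
(10) f = 12, b = 10; 12 ≥ 10 — OK.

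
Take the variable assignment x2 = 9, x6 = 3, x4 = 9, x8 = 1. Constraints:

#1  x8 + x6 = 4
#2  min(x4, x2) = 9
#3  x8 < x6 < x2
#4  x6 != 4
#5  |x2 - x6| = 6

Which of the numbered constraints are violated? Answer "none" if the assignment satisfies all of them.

No violations.

#1 x8 + x6 = 1 + 3 = 4 — OK.
#2 min(9, 9) = 9 — OK.
#3 values 1 < 3 < 9 — OK.
#4 x6 = 3, and 3 ≠ 4 — OK.
#5 |9 - 3| = 6 — OK.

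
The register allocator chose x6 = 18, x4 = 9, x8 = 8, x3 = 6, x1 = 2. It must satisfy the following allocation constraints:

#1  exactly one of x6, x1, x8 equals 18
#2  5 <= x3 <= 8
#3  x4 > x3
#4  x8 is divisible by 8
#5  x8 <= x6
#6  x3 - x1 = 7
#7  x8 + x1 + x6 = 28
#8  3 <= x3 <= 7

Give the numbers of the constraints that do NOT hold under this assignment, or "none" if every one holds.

Constraint 6 is violated.

#1 x6=18, x1=2, x8=8; 1 of them equals 18 — holds.
#2 x3 = 6 lies in [5, 8] — holds.
#3 x4 = 9, x3 = 6; 9 > 6 — holds.
#4 8 / 8 = 1, so 8 divides 8 — holds.
#5 x8 = 8, x6 = 18; 8 ≤ 18 — holds.
#6 x3 - x1 = 6 - 2 = 4, not 7 — does not hold.
#7 x8 + x1 + x6 = 8 + 2 + 18 = 28 — holds.
#8 x3 = 6 lies in [3, 7] — holds.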